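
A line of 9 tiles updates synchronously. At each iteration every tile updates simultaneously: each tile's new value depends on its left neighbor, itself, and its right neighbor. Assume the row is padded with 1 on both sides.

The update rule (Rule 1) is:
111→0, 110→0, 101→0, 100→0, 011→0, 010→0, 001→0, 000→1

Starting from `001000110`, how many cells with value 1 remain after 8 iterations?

4

000010000
011000110
000010000  (repeats iteration 1; period 2)
iteration 8: 011000110
count of 1: 4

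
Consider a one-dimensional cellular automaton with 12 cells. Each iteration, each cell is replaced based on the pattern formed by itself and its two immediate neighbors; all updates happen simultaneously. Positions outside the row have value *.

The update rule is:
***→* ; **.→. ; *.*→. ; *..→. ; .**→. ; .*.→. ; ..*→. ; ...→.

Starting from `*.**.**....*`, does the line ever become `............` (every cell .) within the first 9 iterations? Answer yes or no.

yes

iteration 1: ............
all cells are . at iteration 1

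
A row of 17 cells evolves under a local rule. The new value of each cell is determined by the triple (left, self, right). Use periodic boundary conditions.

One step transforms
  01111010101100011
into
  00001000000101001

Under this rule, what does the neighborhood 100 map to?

At position 12 the neighborhood is 100; the next row has 0 there.

0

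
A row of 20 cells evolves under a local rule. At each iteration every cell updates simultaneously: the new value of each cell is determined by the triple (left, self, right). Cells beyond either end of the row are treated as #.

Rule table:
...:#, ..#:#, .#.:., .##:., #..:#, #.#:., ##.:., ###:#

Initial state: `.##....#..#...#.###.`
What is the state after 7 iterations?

...####.##.###...#..
###.##......#.###.##
##....######...#...#
#.####.####.###.###.
...##...##...#...#..
###..###..###.###.##
##.##.#.##.#...#...#

##.##.#.##.#...#...#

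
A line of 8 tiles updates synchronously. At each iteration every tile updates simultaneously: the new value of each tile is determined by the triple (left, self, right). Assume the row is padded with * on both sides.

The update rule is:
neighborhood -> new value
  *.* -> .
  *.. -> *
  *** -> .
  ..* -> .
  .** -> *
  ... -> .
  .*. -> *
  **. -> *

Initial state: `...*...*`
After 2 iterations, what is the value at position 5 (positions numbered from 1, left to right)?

*

iteration 1: *..**..*
iteration 2: **.***.*
position 5 holds *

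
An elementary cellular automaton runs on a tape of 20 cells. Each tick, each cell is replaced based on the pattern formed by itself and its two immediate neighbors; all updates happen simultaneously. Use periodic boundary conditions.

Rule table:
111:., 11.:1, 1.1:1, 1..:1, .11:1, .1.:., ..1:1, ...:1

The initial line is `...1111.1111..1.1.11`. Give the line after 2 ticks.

...1111.1111.11.11..

tick 1: 1111..111..111.1.111
tick 2: ...1111.1111.11.11..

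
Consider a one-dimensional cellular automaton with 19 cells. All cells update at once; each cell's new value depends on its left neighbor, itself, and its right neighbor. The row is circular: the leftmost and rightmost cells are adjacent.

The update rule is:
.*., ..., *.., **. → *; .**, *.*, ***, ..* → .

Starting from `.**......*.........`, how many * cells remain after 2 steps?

3

..******.**********
*......*..........*
count of *: 3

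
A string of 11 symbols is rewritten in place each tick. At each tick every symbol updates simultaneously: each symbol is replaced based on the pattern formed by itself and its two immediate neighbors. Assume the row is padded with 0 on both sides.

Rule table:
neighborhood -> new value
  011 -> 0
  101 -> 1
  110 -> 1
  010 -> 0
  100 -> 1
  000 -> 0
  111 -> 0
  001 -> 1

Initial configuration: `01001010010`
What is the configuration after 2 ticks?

01011010110

tick 1: 10110101101
tick 2: 01011010110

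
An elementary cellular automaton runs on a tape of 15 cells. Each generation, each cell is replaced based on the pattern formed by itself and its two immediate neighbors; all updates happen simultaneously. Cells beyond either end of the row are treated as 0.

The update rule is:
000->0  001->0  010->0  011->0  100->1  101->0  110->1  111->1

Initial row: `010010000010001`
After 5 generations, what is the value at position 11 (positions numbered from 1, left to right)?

0

generation 1: 001001000001000
generation 2: 000100100000100
generation 3: 000010010000010
generation 4: 000001001000001
generation 5: 000000100100000
position 11 holds 0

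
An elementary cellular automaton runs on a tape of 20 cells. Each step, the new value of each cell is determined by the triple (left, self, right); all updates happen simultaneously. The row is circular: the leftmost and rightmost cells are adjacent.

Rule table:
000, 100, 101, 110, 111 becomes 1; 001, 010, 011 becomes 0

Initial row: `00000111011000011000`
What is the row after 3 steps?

11111100111011110011

11110011101111001111
11111001110111100111
11111100111011110011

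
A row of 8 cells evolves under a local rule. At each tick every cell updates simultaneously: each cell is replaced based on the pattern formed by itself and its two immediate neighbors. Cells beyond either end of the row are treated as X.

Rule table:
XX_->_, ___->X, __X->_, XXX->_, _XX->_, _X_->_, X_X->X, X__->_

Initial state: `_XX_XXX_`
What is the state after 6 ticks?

X__X___X
_____X__
_XXX____
X____XX_
__XX___X
_____X__

_____X__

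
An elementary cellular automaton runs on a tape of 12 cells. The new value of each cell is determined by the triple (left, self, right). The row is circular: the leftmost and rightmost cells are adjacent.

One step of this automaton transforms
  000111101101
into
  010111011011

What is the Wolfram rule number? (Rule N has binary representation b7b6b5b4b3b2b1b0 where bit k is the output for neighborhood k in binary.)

173

position 4: 111 → 1  (bit 7 = 1)
position 6: 110 → 0  (bit 6 = 0)
position 7: 101 → 1  (bit 5 = 1)
position 0: 100 → 0  (bit 4 = 0)
position 3: 011 → 1  (bit 3 = 1)
position 11: 010 → 1  (bit 2 = 1)
position 2: 001 → 0  (bit 1 = 0)
position 1: 000 → 1  (bit 0 = 1)
bits b7..b0 = 10101101 = 173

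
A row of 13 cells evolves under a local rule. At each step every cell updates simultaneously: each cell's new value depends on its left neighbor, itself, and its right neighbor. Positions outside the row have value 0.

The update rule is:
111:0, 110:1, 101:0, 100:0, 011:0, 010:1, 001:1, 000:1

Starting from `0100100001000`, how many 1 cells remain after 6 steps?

step 1: 1101101111011
step 2: 0100100001001
step 3: 1101101111011  (repeats step 1; period 2)
step 6: 0100100001001
count of 1: 4

4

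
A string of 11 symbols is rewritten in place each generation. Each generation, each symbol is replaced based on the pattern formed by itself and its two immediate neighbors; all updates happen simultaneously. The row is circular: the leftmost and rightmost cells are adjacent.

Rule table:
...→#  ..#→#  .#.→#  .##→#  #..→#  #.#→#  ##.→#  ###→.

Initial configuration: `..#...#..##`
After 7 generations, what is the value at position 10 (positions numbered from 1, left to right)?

#

generation 1: ###########
generation 2: ...........
generation 3: ###########  (repeats generation 1; period 2)
generation 7: ###########
position 10 holds #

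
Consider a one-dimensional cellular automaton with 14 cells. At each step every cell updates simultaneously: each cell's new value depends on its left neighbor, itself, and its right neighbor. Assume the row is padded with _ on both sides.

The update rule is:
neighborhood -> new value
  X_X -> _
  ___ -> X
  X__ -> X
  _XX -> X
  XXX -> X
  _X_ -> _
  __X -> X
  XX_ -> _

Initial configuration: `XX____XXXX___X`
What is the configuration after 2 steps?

__XXXXXX__XX_X

step 1: X_XXXXXXX_XXX_
step 2: __XXXXXX__XX_X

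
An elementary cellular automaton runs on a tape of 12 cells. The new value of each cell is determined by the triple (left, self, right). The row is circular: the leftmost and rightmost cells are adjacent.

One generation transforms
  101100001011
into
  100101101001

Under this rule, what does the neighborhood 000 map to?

1

At position 5 the neighborhood is 000; the next row has 1 there.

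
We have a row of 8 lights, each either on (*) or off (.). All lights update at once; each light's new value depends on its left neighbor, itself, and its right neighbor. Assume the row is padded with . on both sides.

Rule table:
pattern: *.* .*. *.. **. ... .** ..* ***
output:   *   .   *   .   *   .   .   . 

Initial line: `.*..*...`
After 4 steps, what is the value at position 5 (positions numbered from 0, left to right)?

..*..***
*..*....
.*..****
..*.....
position 5 holds .

.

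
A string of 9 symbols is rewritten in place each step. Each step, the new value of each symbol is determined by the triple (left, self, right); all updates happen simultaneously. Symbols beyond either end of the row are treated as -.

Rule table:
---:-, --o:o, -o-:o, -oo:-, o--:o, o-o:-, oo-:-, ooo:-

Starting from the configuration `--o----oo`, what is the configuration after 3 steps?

oo-o----o

-ooo--o--
o---oooo-
oo-o----o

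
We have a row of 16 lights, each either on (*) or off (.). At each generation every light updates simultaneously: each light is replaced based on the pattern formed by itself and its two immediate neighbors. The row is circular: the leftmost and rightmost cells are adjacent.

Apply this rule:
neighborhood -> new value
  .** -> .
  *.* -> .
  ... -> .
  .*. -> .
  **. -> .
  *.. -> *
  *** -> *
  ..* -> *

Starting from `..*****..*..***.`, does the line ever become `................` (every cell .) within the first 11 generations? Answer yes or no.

.*.***.**.**.*.*
....*...........
...*.*..........
..*...*.........
.*.*.*.*........
*.......*.......
.*.....*.*.....*
..*...*...*...*.
.*.*.*.*.*.*.*.*
................
all cells are . at generation 10

yes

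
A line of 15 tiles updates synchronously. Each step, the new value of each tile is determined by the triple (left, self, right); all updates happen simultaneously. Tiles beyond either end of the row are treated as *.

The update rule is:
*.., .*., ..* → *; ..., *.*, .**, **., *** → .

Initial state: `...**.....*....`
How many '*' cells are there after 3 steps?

5

*.*..*...***..*
..*****.*...**.
**......**.*...
count of *: 5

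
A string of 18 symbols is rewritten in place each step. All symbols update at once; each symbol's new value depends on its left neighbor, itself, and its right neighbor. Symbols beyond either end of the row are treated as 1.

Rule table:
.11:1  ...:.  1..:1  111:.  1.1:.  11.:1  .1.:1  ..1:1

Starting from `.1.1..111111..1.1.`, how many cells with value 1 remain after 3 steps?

14

.1.1111....1111.1.
.1.1..11..11..1.1.
.1.111111111111.1.
count of 1: 14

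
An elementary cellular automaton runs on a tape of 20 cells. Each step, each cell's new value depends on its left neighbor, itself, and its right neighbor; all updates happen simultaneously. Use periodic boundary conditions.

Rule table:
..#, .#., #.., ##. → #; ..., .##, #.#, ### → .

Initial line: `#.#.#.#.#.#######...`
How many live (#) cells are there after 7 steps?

8

#.#.#.#.#.......##.#
#.#.#.#.##.....#.#..
#.#.#.#..##...##.###
#.#.#.###.##.#.#....
#.#.#...#..#.#.##..#
#.#.##.#####.#..###.
#.#..#.....#.###..#.
count of #: 8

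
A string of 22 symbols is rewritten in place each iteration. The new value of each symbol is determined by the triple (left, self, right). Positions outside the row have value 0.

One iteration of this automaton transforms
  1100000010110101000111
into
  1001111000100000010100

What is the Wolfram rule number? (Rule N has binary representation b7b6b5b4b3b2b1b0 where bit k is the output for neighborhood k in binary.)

9

position 20: 111 → 0  (bit 7 = 0)
position 1: 110 → 0  (bit 6 = 0)
position 9: 101 → 0  (bit 5 = 0)
position 2: 100 → 0  (bit 4 = 0)
position 0: 011 → 1  (bit 3 = 1)
position 8: 010 → 0  (bit 2 = 0)
position 7: 001 → 0  (bit 1 = 0)
position 3: 000 → 1  (bit 0 = 1)
bits b7..b0 = 00001001 = 9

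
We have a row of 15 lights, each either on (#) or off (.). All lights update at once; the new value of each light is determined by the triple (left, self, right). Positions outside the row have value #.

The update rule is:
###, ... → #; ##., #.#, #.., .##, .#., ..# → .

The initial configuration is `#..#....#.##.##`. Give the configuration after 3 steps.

..#..##..###...

.....##.......#
.###....#####..
..#..##..###...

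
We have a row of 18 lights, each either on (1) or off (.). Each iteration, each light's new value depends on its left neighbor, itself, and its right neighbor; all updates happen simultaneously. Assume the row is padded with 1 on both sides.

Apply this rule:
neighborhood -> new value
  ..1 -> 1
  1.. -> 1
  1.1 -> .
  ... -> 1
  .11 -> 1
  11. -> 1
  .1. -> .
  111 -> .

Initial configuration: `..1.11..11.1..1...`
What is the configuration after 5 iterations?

111.111111..1.1.1.

iteration 1: 11..111111..11.111
iteration 2: .1111....11111.1..
iteration 3: .1..111111...1..11
iteration 4: ..111....1111.111.
iteration 5: 111.111111..1.1.1.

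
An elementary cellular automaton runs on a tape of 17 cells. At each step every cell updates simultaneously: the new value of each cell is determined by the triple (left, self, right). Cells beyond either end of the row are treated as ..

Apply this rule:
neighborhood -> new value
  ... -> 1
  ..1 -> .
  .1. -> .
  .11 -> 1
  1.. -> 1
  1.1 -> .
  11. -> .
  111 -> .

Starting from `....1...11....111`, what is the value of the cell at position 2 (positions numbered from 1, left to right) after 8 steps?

step 1: 111..11.1.111.1..
step 2: 1..1.1....1....11
step 3: .1....111..111.1.
step 4: ..111.1..1.1....1
step 5: 1.1....1....111..
step 6: ...111..111.1..11
step 7: 11.1..1.1....1.1.
step 8: 1...1....111....1
position 2 holds .

.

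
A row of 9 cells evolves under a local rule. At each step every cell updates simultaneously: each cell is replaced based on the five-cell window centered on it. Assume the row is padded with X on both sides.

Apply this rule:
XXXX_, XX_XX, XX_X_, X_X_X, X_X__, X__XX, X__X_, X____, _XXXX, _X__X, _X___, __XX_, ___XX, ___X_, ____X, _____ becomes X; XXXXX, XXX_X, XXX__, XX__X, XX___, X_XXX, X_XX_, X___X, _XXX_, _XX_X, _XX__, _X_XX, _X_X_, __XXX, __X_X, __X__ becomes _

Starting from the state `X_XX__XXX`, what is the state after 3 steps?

_X_XXXX__

_X___X_X_
XXX_X__X_
_X_XXXX__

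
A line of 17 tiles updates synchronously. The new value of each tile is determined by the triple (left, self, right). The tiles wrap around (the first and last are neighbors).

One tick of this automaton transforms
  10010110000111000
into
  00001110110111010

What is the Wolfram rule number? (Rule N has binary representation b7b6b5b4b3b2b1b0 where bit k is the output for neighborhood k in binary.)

233

position 12: 111 → 1  (bit 7 = 1)
position 6: 110 → 1  (bit 6 = 1)
position 4: 101 → 1  (bit 5 = 1)
position 1: 100 → 0  (bit 4 = 0)
position 5: 011 → 1  (bit 3 = 1)
position 0: 010 → 0  (bit 2 = 0)
position 2: 001 → 0  (bit 1 = 0)
position 8: 000 → 1  (bit 0 = 1)
bits b7..b0 = 11101001 = 233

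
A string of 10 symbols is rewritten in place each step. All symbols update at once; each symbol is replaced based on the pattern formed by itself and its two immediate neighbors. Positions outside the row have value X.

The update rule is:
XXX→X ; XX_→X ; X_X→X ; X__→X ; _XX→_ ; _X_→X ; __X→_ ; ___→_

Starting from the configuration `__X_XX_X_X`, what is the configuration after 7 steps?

XXXXXXX_XX

step 1: X_XX_XXXX_
step 2: XX_XX_XXXX
step 3: XXX_XX_XXX
step 4: XXXX_XX_XX
step 5: XXXXX_XX_X
step 6: XXXXXX_XX_
step 7: XXXXXXX_XX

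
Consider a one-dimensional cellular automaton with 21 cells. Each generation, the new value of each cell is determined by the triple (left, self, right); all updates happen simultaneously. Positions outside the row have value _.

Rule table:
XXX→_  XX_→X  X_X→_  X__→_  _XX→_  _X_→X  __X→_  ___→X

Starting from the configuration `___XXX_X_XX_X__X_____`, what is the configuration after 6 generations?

_X_X_X_X__X_X__X__X_X

generation 1: XX___X_X__X_X__X_XXXX
generation 2: _X_X_X_X__X_X__X____X
generation 3: _X_X_X_X__X_X__X_XX_X
generation 4: _X_X_X_X__X_X__X__X_X
generation 5: _X_X_X_X__X_X__X__X_X  (fixed point — unchanged through generation 6)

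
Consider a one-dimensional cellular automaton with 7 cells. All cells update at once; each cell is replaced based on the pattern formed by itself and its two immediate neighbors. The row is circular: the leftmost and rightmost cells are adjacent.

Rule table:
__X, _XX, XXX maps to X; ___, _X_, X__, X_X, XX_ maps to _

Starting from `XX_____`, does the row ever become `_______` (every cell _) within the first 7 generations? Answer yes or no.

X_____X
_____XX
____XX_
___XX__
__XX___
_XX____
XX_____
generation 7 is XX_____, still not uniform _

no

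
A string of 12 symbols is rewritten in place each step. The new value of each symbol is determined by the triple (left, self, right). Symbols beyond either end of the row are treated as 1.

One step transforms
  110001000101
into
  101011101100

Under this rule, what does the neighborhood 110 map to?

0

At position 1 the neighborhood is 110; the next row has 0 there.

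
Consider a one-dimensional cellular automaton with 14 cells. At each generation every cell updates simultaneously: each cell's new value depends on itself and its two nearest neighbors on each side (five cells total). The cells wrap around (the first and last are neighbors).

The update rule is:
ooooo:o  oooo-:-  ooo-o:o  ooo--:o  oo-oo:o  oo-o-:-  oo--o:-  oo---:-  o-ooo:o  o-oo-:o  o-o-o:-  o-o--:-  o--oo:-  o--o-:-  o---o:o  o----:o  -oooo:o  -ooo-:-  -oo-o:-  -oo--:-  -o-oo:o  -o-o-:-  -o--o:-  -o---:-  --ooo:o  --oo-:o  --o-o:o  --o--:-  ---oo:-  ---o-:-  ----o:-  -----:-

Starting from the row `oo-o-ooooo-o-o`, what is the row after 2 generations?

----oo-o----o-

-o--oooo-o--oo
----oo-o----o-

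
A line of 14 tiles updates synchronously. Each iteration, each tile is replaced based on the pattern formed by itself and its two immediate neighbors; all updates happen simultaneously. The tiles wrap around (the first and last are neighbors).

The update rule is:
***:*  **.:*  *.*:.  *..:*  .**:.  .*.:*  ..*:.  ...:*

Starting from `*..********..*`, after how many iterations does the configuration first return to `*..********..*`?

14

**..********..
.**..********.
..**..********
*..**..*******
**..**..******
***..**..*****
****..**..****
*****..**..***
******..**..**
*******..**..*
********..**..
.********..**.
..********..**
*..********..*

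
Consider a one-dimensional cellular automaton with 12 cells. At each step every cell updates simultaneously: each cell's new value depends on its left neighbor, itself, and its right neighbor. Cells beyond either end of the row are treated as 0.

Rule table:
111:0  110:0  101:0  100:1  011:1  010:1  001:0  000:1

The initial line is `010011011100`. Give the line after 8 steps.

010011011010

step 1: 011010010011
step 2: 010011011010
step 3: 011010010011  (repeats step 1; period 2)
step 8: 010011011010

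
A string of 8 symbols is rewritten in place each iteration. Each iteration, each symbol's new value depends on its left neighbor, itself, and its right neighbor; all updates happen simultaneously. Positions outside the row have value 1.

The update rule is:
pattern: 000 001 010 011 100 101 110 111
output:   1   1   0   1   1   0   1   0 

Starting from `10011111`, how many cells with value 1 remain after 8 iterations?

5

11110000
00011111
11110000  (repeats iteration 1; period 2)
iteration 8: 00011111
count of 1: 5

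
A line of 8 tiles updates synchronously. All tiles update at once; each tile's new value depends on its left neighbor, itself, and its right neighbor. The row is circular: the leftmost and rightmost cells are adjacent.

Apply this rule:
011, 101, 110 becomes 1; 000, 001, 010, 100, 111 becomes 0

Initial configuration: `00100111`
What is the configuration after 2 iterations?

00000101
00000010

00000010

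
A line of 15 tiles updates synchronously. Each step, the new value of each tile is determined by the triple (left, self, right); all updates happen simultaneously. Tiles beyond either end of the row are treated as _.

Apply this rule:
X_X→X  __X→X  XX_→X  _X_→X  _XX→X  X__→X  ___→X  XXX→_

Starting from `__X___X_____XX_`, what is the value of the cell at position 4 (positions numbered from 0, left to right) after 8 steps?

step 1: XXXXXXXXXXXXXXX
step 2: X_____________X
step 3: XXXXXXXXXXXXXXX  (repeats step 1; period 2)
step 8: X_____________X
position 4 holds _

_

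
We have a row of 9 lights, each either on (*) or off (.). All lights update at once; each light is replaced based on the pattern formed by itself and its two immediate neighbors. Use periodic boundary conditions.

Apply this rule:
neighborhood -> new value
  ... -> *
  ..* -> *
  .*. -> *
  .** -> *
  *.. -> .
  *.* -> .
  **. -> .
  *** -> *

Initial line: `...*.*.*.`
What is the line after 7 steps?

****.*.*.
***..*.*.
**..**.*.
*..**..*.
*.**..**.
*.*..**..
*.*.**..*

*.*.**..*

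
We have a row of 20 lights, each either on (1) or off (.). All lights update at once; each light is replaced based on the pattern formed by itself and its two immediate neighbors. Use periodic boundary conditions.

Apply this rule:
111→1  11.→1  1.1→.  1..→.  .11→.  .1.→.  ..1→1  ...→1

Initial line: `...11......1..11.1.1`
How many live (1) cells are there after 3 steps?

.11.1.11111..1.1....
1.1....1111.1....111
1...111.111...111.11
count of 1: 12

12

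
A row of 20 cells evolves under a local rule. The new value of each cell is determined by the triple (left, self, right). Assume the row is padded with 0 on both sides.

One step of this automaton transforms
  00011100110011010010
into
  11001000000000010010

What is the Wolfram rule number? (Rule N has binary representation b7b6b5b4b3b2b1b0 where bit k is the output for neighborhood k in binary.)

133

position 4: 111 → 1  (bit 7 = 1)
position 5: 110 → 0  (bit 6 = 0)
position 14: 101 → 0  (bit 5 = 0)
position 6: 100 → 0  (bit 4 = 0)
position 3: 011 → 0  (bit 3 = 0)
position 15: 010 → 1  (bit 2 = 1)
position 2: 001 → 0  (bit 1 = 0)
position 0: 000 → 1  (bit 0 = 1)
bits b7..b0 = 10000101 = 133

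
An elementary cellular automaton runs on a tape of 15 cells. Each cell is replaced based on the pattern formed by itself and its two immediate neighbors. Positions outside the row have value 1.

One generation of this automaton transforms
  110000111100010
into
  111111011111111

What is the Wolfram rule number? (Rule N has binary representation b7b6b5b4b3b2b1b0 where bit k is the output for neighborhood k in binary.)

247

position 0: 111 → 1  (bit 7 = 1)
position 1: 110 → 1  (bit 6 = 1)
position 14: 101 → 1  (bit 5 = 1)
position 2: 100 → 1  (bit 4 = 1)
position 6: 011 → 0  (bit 3 = 0)
position 13: 010 → 1  (bit 2 = 1)
position 5: 001 → 1  (bit 1 = 1)
position 3: 000 → 1  (bit 0 = 1)
bits b7..b0 = 11110111 = 247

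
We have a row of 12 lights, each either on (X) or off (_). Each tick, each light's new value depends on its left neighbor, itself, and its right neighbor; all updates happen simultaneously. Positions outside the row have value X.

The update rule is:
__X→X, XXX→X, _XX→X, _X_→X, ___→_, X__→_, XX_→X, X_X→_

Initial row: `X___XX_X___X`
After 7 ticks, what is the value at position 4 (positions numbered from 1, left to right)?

X

X__XXX_X__XX
X_XXXX_X_XXX
X_XXXX_X_XXX  (fixed point — unchanged through tick 7)
position 4 holds X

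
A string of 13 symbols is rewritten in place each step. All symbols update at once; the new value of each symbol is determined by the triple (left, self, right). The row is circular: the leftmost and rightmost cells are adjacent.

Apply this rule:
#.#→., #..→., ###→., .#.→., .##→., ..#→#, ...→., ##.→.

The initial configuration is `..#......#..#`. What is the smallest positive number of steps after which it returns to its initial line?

13

.#......#..#.
#......#..#..
......#..#..#
.....#..#..#.
....#..#..#..
...#..#..#...
..#..#..#....
.#..#..#.....
#..#..#......
..#..#......#
.#..#......#.
#..#......#..
..#......#..#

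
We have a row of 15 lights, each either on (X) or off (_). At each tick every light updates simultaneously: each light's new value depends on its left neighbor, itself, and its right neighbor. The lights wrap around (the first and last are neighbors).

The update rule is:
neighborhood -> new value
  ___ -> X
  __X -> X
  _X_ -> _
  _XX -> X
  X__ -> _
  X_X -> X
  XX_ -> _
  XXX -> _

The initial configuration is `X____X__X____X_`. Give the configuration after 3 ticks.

__XXX__X__XXX_X
_XX___X__XX__X_
XX__XX__XX__X__

XX__XX__XX__X__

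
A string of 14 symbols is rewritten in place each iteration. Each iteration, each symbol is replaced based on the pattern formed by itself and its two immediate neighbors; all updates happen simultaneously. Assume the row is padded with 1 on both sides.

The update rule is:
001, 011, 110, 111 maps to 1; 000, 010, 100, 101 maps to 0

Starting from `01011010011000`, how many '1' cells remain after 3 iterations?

iteration 1: 00011000111001
iteration 2: 00111001111011
iteration 3: 01111011111011
count of 1: 11

11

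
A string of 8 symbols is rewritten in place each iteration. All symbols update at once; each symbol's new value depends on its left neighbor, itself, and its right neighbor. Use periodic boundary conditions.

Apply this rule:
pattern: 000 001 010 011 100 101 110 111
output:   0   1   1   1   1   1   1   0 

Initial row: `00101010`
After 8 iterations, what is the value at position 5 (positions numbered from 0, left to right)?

0

01111111
11000001
01100011
11110111
00011100
00110110
01111111  (repeats iteration 1; period 6)
iteration 8: 11000001
position 5 holds 0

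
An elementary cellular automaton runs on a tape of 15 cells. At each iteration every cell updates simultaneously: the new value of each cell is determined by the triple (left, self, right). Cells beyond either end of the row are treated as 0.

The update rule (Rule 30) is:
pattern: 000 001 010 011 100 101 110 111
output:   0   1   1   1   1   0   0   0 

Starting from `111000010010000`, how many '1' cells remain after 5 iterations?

100100111111000
111111100000100
100000010001110
110000111011001
101001100010111
count of 1: 8

8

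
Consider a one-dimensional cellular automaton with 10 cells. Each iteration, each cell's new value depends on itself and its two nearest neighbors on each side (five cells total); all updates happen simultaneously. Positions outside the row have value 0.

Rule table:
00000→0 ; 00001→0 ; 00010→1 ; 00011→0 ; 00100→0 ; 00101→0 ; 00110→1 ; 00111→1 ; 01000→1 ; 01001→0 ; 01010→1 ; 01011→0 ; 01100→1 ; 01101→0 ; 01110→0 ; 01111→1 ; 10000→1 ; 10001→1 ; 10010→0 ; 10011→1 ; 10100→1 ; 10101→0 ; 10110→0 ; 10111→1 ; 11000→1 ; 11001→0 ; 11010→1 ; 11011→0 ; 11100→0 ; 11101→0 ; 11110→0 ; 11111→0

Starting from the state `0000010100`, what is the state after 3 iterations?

0010011111

iteration 1: 0000101111
iteration 2: 0001001100
iteration 3: 0010011111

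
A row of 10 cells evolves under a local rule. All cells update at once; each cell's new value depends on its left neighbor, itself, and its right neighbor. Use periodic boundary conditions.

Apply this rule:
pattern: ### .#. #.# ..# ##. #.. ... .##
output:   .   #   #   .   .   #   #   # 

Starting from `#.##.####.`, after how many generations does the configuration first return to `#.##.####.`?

###.##...#
...##.##.#
##.#.##.##
..####.##.
#.#...##.#
.####.#.##
##...####.
#.##.#...#
.##.####.#
##.##...##
..##.##.#.
#.#.##.###
.####.##..
.#...##.##
####.#.##.
#...####.#
.##.#...##
##.####.#.
#.##...###
.##.##.#..
.#.##.####
####.##...
#...##.##.
###.#.##.#
...####.##
##.#...##.
#.####.#.#
.##...####
##.##.#...
#.##.####.

30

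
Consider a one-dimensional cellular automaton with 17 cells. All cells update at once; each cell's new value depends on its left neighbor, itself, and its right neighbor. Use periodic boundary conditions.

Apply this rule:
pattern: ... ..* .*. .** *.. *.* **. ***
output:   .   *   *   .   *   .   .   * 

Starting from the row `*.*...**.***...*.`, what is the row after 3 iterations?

*.**.*....*.*.**.
*....**..**.*....
**..*..**...**..*

**..*..**...**..*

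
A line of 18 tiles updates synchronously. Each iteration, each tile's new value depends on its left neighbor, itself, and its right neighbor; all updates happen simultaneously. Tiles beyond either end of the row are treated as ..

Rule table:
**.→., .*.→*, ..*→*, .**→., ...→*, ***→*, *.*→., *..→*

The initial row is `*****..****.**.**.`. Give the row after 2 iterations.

*.*.......********

.***.**.**.......*
*.*.......********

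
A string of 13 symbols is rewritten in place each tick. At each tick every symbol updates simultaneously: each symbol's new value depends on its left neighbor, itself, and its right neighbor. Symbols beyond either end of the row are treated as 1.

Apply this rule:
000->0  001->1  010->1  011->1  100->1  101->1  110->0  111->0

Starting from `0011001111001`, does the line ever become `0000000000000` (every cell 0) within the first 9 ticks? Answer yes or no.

no

tick 1: 1110111000111
tick 2: 0001100101100
tick 3: 1011011111011
tick 4: 0110110000110
tick 5: 1101101001101
tick 6: 0011011111011
tick 7: 1110110000110
tick 8: 0001101001101
tick 9: 1011011111011
tick 9 is 1011011111011, still not uniform 0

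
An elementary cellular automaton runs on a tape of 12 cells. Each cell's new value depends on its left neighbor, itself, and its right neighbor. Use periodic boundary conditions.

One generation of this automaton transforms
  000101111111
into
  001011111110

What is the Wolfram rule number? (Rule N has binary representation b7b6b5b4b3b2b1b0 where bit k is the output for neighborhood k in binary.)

position 6: 111 → 1  (bit 7 = 1)
position 11: 110 → 0  (bit 6 = 0)
position 4: 101 → 1  (bit 5 = 1)
position 0: 100 → 0  (bit 4 = 0)
position 5: 011 → 1  (bit 3 = 1)
position 3: 010 → 0  (bit 2 = 0)
position 2: 001 → 1  (bit 1 = 1)
position 1: 000 → 0  (bit 0 = 0)
bits b7..b0 = 10101010 = 170

170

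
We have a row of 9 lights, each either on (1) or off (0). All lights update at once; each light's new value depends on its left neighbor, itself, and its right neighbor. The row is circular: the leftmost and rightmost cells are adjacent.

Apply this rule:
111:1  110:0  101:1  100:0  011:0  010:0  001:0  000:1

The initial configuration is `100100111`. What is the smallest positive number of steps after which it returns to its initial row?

000000011
011111000
001110011
000100000
110001111
100100111

6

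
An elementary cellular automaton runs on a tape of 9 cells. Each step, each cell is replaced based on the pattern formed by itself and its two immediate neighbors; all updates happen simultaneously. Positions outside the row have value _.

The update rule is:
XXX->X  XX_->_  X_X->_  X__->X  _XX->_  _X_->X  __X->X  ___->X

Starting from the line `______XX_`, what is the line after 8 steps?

XXX_XX__X

XXXXXX__X
_XXXX_XXX
X_XX___X_
X___XXXXX
XXXX_XXX_
_XX___X_X
X__XXXX_X
XXX_XX__X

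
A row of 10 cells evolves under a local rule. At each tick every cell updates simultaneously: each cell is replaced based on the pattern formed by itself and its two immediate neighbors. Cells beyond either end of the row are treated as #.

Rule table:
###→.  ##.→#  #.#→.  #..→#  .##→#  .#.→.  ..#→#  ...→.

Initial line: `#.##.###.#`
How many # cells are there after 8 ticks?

2

tick 1: #.##.#.#.#
tick 2: #.##.....#
tick 3: #.###...##
tick 4: #.#.##.##.
tick 5: #...##.##.
tick 6: ##.###.##.
tick 7: .#.#.#.##.
tick 8: .......##.
count of #: 2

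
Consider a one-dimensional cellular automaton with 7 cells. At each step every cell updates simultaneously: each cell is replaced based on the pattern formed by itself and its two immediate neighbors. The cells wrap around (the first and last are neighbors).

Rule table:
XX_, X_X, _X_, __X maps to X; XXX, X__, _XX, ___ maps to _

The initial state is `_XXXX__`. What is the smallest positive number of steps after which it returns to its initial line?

7

X___X__
X__XX_X
X_X_XX_
XXXX_XX
___XX__
__X_X__
_XXXX__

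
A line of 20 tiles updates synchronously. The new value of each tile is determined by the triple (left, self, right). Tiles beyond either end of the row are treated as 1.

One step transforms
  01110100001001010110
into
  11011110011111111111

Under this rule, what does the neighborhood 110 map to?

1

At position 3 the neighborhood is 110; the next row has 1 there.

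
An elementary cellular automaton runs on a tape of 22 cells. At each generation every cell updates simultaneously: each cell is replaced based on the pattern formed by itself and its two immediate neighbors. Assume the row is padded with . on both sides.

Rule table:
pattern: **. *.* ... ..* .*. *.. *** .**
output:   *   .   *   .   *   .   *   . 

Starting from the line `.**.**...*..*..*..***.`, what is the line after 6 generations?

*.*..*.*.*..*..*.*..*.

..*..*.*.*..*..*...**.
*.*..*.*.*..*..*.*..*.
*.*..*.*.*..*..*.*..*.  (fixed point — unchanged through generation 6)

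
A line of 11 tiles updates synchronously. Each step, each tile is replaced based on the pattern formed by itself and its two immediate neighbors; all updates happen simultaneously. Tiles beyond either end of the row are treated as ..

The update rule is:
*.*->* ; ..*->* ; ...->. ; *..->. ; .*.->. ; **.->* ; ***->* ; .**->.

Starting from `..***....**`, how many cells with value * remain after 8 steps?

.*.**...*.*
*.*.*..*.*.
.*.*..*.*..
*.*..*.*...
.*..*.*....
*..*.*.....
..*.*......
.*.*.......
count of *: 2

2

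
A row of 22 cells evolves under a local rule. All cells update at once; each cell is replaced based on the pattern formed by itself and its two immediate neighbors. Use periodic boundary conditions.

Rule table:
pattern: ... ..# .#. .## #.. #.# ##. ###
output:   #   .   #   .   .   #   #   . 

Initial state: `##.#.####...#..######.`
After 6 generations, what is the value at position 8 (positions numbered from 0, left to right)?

.####...#.#.#.......##
#...#.#.#####.#####..#
#.#.####....##....#...
####...#.##..#.##.#.#.
...#.#.##.#..##.######
.#.####.###...##.....#
position 8 holds #

#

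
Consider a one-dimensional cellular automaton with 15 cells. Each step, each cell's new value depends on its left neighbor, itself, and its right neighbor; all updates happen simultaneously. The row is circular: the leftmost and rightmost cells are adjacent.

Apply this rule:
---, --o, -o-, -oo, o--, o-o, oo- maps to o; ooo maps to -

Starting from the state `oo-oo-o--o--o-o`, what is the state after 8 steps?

oo------------o

step 1: -oooooooooooooo
step 2: oo------------o
step 3: -oooooooooooooo  (repeats step 1; period 2)
step 8: oo------------o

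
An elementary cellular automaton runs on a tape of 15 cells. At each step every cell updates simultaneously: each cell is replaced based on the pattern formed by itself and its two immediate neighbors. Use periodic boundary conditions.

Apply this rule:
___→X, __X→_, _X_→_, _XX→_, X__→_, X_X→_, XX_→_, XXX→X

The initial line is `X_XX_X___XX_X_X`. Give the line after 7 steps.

step 1: _______X_______
step 2: XXXXXX___XXXXXX
step 3: XXXXX__X__XXXXX
step 4: XXXX_______XXXX
step 5: XXX__XXXXX__XXX
step 6: XX____XXX____XX
step 7: X__XX__X__XX__X

X__XX__X__XX__X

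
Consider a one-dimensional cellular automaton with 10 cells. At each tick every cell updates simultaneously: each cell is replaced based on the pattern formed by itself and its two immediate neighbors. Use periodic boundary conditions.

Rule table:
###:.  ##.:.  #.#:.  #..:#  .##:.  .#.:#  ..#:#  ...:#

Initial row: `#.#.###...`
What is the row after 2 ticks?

..#####...

#.#....###
..#####...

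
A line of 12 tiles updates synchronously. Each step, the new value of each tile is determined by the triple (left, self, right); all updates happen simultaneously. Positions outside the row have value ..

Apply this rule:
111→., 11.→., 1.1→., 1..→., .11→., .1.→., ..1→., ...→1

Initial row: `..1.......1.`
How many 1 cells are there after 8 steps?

3

1...11111...
..1.......11
1...11111...  (repeats step 1; period 2)
step 8: ..1.......11
count of 1: 3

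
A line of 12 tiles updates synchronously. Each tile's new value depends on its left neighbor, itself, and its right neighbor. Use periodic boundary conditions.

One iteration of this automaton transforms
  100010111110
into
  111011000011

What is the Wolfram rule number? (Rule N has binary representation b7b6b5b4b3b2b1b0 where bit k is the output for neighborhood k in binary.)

position 7: 111 → 0  (bit 7 = 0)
position 10: 110 → 1  (bit 6 = 1)
position 5: 101 → 1  (bit 5 = 1)
position 1: 100 → 1  (bit 4 = 1)
position 6: 011 → 0  (bit 3 = 0)
position 0: 010 → 1  (bit 2 = 1)
position 3: 001 → 0  (bit 1 = 0)
position 2: 000 → 1  (bit 0 = 1)
bits b7..b0 = 01110101 = 117

117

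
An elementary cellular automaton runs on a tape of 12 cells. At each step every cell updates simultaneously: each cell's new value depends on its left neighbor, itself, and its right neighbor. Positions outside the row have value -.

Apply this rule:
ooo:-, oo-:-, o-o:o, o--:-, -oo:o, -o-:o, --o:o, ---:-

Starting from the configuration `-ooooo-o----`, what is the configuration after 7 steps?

o-----------

oo----oo----
o----oo-----
o---oo------
o--oo-------
o-oo--------
ooo---------
o-----------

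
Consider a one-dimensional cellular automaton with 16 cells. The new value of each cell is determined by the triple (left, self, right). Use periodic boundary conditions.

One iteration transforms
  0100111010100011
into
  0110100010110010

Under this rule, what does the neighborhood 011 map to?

At position 4 the neighborhood is 011; the next row has 1 there.

1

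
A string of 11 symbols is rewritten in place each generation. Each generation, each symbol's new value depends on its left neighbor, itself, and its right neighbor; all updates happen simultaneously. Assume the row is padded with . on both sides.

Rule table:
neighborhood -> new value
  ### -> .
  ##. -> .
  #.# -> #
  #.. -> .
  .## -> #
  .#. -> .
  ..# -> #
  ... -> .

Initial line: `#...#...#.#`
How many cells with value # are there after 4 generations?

...#...#.#.
..#...#.#..
.#...#.#...
#...#.#....
count of #: 3

3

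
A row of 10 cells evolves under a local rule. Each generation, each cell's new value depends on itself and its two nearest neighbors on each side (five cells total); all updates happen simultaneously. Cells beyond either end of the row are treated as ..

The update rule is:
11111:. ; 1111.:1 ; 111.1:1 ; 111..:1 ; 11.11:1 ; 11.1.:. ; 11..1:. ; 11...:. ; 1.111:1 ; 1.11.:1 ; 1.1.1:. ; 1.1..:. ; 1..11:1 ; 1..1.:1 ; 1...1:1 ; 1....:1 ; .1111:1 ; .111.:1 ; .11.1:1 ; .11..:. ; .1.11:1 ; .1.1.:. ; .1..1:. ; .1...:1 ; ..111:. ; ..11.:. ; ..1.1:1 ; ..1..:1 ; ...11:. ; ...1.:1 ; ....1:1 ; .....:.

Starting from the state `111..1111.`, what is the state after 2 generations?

.11.1.111.
..1..1111.

..1..1111.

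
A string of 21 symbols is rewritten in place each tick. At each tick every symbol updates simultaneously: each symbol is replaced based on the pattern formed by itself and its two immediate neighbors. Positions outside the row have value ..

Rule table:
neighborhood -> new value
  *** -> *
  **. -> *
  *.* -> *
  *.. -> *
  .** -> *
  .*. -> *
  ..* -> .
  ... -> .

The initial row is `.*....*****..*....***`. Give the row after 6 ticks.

.**...******.**...***
.***..**********..***
.****.***********.***
.********************
.********************  (fixed point — unchanged through tick 6)

.********************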